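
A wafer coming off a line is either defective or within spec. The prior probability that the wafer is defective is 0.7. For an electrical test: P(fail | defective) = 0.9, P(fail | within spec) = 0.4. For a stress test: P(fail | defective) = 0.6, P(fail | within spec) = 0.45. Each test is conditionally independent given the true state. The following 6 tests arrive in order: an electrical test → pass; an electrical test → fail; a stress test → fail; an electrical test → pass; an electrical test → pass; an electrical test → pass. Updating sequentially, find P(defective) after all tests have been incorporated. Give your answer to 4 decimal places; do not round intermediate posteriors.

After an electrical test='pass': P(defective) = 0.1·0.7000 / (0.1·0.7000 + 0.6·0.3000) ≈ 0.2800
After an electrical test='fail': P(defective) = 0.9·0.2800 / (0.9·0.2800 + 0.4·0.7200) ≈ 0.4667
After a stress test='fail': P(defective) = 0.6·0.4667 / (0.6·0.4667 + 0.45·0.5333) ≈ 0.5385
After an electrical test='pass': P(defective) = 0.1·0.5385 / (0.1·0.5385 + 0.6·0.4615) ≈ 0.1628
After an electrical test='pass': P(defective) = 0.1·0.1628 / (0.1·0.1628 + 0.6·0.8372) ≈ 0.0314
After an electrical test='pass': P(defective) = 0.1·0.0314 / (0.1·0.0314 + 0.6·0.9686) ≈ 0.0054

0.0054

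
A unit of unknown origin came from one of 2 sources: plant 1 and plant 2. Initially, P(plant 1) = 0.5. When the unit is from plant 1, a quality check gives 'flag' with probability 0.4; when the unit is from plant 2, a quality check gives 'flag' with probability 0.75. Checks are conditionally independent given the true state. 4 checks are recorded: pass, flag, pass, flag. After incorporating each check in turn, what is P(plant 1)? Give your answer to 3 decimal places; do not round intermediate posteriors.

0.621

After 'pass': P(plant 1) = 0.6·0.5000 / (0.6·0.5000 + 0.25·0.5000) ≈ 0.7059
After 'flag': P(plant 1) = 0.4·0.7059 / (0.4·0.7059 + 0.75·0.2941) ≈ 0.5614
After 'pass': P(plant 1) = 0.6·0.5614 / (0.6·0.5614 + 0.25·0.4386) ≈ 0.7544
After 'flag': P(plant 1) = 0.4·0.7544 / (0.4·0.7544 + 0.75·0.2456) ≈ 0.6210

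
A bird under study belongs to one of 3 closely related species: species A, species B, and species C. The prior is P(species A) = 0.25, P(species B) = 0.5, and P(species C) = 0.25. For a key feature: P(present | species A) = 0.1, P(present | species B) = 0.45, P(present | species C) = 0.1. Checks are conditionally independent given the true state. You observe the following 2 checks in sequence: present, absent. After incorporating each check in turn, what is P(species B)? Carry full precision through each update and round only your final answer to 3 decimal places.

After 'present': normaliser = 0.1·0.2500 + 0.45·0.5000 + 0.1·0.2500; P(species A) ≈ 0.0909, P(species B) ≈ 0.8182, P(species C) ≈ 0.0909
After 'absent': normaliser = 0.9·0.0909 + 0.55·0.8182 + 0.9·0.0909; P(species A) ≈ 0.1333, P(species B) ≈ 0.7333, P(species C) ≈ 0.1333

0.733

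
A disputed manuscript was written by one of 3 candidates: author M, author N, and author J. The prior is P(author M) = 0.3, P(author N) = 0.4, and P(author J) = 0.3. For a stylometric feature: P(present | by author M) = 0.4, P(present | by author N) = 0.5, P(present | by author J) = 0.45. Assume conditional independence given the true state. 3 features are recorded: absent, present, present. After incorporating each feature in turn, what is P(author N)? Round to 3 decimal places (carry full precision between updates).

After 'absent': normaliser = 0.6·0.3000 + 0.5·0.4000 + 0.55·0.3000; P(author M) ≈ 0.3303, P(author N) ≈ 0.3670, P(author J) ≈ 0.3028
After 'present': normaliser = 0.4·0.3303 + 0.5·0.3670 + 0.45·0.3028; P(author M) ≈ 0.2924, P(author N) ≈ 0.4061, P(author J) ≈ 0.3015
After 'present': normaliser = 0.4·0.2924 + 0.5·0.4061 + 0.45·0.3015; P(author M) ≈ 0.2567, P(author N) ≈ 0.4456, P(author J) ≈ 0.2978

0.446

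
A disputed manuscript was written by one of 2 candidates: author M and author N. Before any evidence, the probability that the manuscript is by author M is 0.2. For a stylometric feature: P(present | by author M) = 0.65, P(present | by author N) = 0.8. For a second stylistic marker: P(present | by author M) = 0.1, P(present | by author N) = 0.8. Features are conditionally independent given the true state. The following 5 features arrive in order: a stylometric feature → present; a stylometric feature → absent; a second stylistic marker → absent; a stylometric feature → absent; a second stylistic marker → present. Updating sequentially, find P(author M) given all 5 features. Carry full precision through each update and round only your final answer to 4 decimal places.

0.2592

Each posterior becomes the prior for the next update.
After a stylometric feature='present': P(author M) = 0.65·0.2000 / (0.65·0.2000 + 0.8·0.8000) ≈ 0.1688
After a stylometric feature='absent': P(author M) = 0.35·0.1688 / (0.35·0.1688 + 0.2·0.8312) ≈ 0.2622
After a second stylistic marker='absent': P(author M) = 0.9·0.2622 / (0.9·0.2622 + 0.2·0.7378) ≈ 0.6153
After a stylometric feature='absent': P(author M) = 0.35·0.6153 / (0.35·0.6153 + 0.2·0.3847) ≈ 0.7368
After a second stylistic marker='present': P(author M) = 0.1·0.7368 / (0.1·0.7368 + 0.8·0.2632) ≈ 0.2592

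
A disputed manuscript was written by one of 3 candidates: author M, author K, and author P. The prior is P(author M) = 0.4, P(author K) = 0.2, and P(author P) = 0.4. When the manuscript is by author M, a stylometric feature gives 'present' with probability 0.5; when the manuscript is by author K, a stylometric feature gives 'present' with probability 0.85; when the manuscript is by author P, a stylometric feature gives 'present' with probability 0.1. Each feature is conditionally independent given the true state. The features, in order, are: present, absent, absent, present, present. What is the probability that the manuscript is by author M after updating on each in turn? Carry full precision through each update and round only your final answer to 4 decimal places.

0.8019

After 'present': normaliser = 0.5·0.4000 + 0.85·0.2000 + 0.1·0.4000; P(author M) ≈ 0.4878, P(author K) ≈ 0.4146, P(author P) ≈ 0.0976
After 'absent': normaliser = 0.5·0.4878 + 0.15·0.4146 + 0.9·0.0976; P(author M) ≈ 0.6192, P(author K) ≈ 0.1579, P(author P) ≈ 0.2229
After 'absent': normaliser = 0.5·0.6192 + 0.15·0.1579 + 0.9·0.2229; P(author M) ≈ 0.5799, P(author K) ≈ 0.0444, P(author P) ≈ 0.3758
After 'present': normaliser = 0.5·0.5799 + 0.85·0.0444 + 0.1·0.3758; P(author M) ≈ 0.7939, P(author K) ≈ 0.1032, P(author P) ≈ 0.1029
After 'present': normaliser = 0.5·0.7939 + 0.85·0.1032 + 0.1·0.1029; P(author M) ≈ 0.8019, P(author K) ≈ 0.1773, P(author P) ≈ 0.0208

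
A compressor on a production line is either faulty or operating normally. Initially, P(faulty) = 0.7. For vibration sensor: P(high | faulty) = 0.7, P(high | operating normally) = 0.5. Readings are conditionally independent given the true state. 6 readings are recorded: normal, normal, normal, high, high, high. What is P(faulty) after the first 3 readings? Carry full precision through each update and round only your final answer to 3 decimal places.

0.335

Apply Bayes' rule sequentially, carrying P(faulty) forward.
After 'normal': P(faulty) = 0.3·0.7000 / (0.3·0.7000 + 0.5·0.3000) ≈ 0.5833
After 'normal': P(faulty) = 0.3·0.5833 / (0.3·0.5833 + 0.5·0.4167) ≈ 0.4565
After 'normal': P(faulty) = 0.3·0.4565 / (0.3·0.4565 + 0.5·0.5435) ≈ 0.3351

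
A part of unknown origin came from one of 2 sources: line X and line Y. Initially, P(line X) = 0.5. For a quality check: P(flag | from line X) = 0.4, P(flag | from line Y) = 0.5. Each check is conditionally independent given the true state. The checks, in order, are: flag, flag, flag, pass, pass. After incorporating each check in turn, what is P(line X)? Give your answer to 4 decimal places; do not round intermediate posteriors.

0.4244

After 'flag': P(line X) = 0.4·0.5000 / (0.4·0.5000 + 0.5·0.5000) ≈ 0.4444
After 'flag': P(line X) = 0.4·0.4444 / (0.4·0.4444 + 0.5·0.5556) ≈ 0.3902
After 'flag': P(line X) = 0.4·0.3902 / (0.4·0.3902 + 0.5·0.6098) ≈ 0.3386
After 'pass': P(line X) = 0.6·0.3386 / (0.6·0.3386 + 0.5·0.6614) ≈ 0.3806
After 'pass': P(line X) = 0.6·0.3806 / (0.6·0.3806 + 0.5·0.6194) ≈ 0.4244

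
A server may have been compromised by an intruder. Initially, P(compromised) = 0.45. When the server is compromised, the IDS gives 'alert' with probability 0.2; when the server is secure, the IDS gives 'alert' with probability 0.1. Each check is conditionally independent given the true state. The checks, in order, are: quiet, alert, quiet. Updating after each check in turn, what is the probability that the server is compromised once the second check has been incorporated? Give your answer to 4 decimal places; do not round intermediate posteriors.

0.5926

After 'quiet': P(compromised) = 0.8·0.4500 / (0.8·0.4500 + 0.9·0.5500) ≈ 0.4211
After 'alert': P(compromised) = 0.2·0.4211 / (0.2·0.4211 + 0.1·0.5789) ≈ 0.5926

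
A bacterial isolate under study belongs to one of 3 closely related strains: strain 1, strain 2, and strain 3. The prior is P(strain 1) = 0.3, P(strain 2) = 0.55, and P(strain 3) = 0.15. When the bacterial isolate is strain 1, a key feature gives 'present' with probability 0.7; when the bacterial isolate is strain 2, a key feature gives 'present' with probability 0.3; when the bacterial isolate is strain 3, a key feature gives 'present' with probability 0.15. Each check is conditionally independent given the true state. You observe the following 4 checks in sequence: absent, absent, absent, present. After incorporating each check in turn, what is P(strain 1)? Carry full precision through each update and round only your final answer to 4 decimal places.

0.0745

After 'absent': normaliser = 0.3·0.3000 + 0.7·0.5500 + 0.85·0.1500; P(strain 1) ≈ 0.1494, P(strain 2) ≈ 0.6390, P(strain 3) ≈ 0.2116
After 'absent': normaliser = 0.3·0.1494 + 0.7·0.6390 + 0.85·0.2116; P(strain 1) ≈ 0.0667, P(strain 2) ≈ 0.6656, P(strain 3) ≈ 0.2677
After 'absent': normaliser = 0.3·0.0667 + 0.7·0.6656 + 0.85·0.2677; P(strain 1) ≈ 0.0280, P(strain 2) ≈ 0.6531, P(strain 3) ≈ 0.3189
After 'present': normaliser = 0.7·0.0280 + 0.3·0.6531 + 0.15·0.3189; P(strain 1) ≈ 0.0745, P(strain 2) ≈ 0.7439, P(strain 3) ≈ 0.1816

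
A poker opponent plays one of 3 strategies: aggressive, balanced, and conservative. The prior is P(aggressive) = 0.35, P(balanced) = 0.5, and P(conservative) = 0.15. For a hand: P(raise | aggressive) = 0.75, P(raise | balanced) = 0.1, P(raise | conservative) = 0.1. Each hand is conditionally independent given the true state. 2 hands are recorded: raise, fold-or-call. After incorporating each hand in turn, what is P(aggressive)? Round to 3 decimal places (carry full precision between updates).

0.529

After 'raise': normaliser = 0.75·0.3500 + 0.1·0.5000 + 0.1·0.1500; P(aggressive) ≈ 0.8015, P(balanced) ≈ 0.1527, P(conservative) ≈ 0.0458
After 'fold-or-call': normaliser = 0.25·0.8015 + 0.9·0.1527 + 0.9·0.0458; P(aggressive) ≈ 0.5287, P(balanced) ≈ 0.3625, P(conservative) ≈ 0.1088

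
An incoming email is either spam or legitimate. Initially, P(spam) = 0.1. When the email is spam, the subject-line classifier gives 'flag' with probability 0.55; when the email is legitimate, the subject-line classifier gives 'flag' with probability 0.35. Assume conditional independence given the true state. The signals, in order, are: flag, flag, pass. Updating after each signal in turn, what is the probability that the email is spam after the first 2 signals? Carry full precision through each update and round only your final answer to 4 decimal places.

0.2153

After 'flag': P(spam) = 0.55·0.1000 / (0.55·0.1000 + 0.35·0.9000) ≈ 0.1486
After 'flag': P(spam) = 0.55·0.1486 / (0.55·0.1486 + 0.35·0.8514) ≈ 0.2153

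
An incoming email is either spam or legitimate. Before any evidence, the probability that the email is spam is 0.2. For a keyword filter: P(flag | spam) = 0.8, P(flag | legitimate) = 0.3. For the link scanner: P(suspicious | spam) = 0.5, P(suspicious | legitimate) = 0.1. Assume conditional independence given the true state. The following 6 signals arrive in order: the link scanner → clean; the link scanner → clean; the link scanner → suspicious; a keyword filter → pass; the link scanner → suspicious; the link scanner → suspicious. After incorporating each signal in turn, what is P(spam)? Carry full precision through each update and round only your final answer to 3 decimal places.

0.734

Apply Bayes' rule sequentially, carrying P(spam) forward.
After the link scanner='clean': P(spam) = 0.5·0.2000 / (0.5·0.2000 + 0.9·0.8000) ≈ 0.1220
After the link scanner='clean': P(spam) = 0.5·0.1220 / (0.5·0.1220 + 0.9·0.8780) ≈ 0.0716
After the link scanner='suspicious': P(spam) = 0.5·0.0716 / (0.5·0.0716 + 0.1·0.9284) ≈ 0.2784
After a keyword filter='pass': P(spam) = 0.2·0.2784 / (0.2·0.2784 + 0.7·0.7216) ≈ 0.0993
After the link scanner='suspicious': P(spam) = 0.5·0.0993 / (0.5·0.0993 + 0.1·0.9007) ≈ 0.3553
After the link scanner='suspicious': P(spam) = 0.5·0.3553 / (0.5·0.3553 + 0.1·0.6447) ≈ 0.7337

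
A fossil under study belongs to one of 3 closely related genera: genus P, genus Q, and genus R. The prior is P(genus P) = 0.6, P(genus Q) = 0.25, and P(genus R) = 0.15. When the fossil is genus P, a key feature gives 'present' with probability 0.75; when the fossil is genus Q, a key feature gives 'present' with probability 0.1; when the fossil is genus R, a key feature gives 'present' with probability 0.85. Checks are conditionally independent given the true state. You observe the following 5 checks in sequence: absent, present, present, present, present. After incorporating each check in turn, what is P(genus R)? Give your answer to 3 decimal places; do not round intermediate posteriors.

0.198

Each posterior becomes the prior for the next update.
After 'absent': normaliser = 0.25·0.6000 + 0.9·0.2500 + 0.15·0.1500; P(genus P) ≈ 0.3774, P(genus Q) ≈ 0.5660, P(genus R) ≈ 0.0566
After 'present': normaliser = 0.75·0.3774 + 0.1·0.5660 + 0.85·0.0566; P(genus P) ≈ 0.7299, P(genus Q) ≈ 0.1460, P(genus R) ≈ 0.1241
After 'present': normaliser = 0.75·0.7299 + 0.1·0.1460 + 0.85·0.1241; P(genus P) ≈ 0.8201, P(genus Q) ≈ 0.0219, P(genus R) ≈ 0.1580
After 'present': normaliser = 0.75·0.8201 + 0.1·0.0219 + 0.85·0.1580; P(genus P) ≈ 0.8184, P(genus Q) ≈ 0.0029, P(genus R) ≈ 0.1787
After 'present': normaliser = 0.75·0.8184 + 0.1·0.0029 + 0.85·0.1787; P(genus P) ≈ 0.8013, P(genus Q) ≈ 0.0004, P(genus R) ≈ 0.1983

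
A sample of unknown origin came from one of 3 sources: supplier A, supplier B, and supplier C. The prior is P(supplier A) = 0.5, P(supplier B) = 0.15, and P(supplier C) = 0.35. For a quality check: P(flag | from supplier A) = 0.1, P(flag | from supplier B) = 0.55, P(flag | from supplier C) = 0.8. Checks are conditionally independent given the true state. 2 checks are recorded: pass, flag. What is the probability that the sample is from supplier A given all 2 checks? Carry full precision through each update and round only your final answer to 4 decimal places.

Each posterior becomes the prior for the next update.
After 'pass': normaliser = 0.9·0.5000 + 0.45·0.1500 + 0.2·0.3500; P(supplier A) ≈ 0.7660, P(supplier B) ≈ 0.1149, P(supplier C) ≈ 0.1191
After 'flag': normaliser = 0.1·0.7660 + 0.55·0.1149 + 0.8·0.1191; P(supplier A) ≈ 0.3258, P(supplier B) ≈ 0.2688, P(supplier C) ≈ 0.4054

0.3258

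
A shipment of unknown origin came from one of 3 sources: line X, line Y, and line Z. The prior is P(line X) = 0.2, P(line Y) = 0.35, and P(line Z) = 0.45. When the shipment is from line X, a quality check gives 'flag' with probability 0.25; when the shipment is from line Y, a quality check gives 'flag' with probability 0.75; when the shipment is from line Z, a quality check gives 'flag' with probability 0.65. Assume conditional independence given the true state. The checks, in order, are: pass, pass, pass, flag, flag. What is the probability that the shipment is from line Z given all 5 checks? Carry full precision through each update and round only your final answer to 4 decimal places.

0.4940

After 'pass': normaliser = 0.75·0.2000 + 0.25·0.3500 + 0.35·0.4500; P(line X) ≈ 0.3797, P(line Y) ≈ 0.2215, P(line Z) ≈ 0.3987
After 'pass': normaliser = 0.75·0.3797 + 0.25·0.2215 + 0.35·0.3987; P(line X) ≈ 0.5937, P(line Y) ≈ 0.1154, P(line Z) ≈ 0.2909
After 'pass': normaliser = 0.75·0.5937 + 0.25·0.1154 + 0.35·0.2909; P(line X) ≈ 0.7731, P(line Y) ≈ 0.0501, P(line Z) ≈ 0.1768
After 'flag': normaliser = 0.25·0.7731 + 0.75·0.0501 + 0.65·0.1768; P(line X) ≈ 0.5590, P(line Y) ≈ 0.1087, P(line Z) ≈ 0.3323
After 'flag': normaliser = 0.25·0.5590 + 0.75·0.1087 + 0.65·0.3323; P(line X) ≈ 0.3196, P(line Y) ≈ 0.1864, P(line Z) ≈ 0.4940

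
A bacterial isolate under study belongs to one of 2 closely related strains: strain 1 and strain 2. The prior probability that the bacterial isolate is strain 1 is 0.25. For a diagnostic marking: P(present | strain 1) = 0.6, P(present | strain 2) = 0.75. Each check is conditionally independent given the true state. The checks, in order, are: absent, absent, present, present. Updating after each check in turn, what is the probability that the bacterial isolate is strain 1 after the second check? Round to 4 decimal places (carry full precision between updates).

After 'absent': P(strain 1) = 0.4·0.2500 / (0.4·0.2500 + 0.25·0.7500) ≈ 0.3478
After 'absent': P(strain 1) = 0.4·0.3478 / (0.4·0.3478 + 0.25·0.6522) ≈ 0.4604

0.4604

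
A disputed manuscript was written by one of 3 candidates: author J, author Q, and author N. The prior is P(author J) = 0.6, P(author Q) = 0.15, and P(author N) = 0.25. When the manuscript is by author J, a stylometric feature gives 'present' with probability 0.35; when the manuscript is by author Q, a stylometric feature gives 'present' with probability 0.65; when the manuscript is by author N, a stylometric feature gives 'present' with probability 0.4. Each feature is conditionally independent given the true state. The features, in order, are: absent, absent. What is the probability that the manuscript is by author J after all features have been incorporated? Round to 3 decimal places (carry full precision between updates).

Each posterior becomes the prior for the next update.
After 'absent': normaliser = 0.65·0.6000 + 0.35·0.1500 + 0.6·0.2500; P(author J) ≈ 0.6582, P(author Q) ≈ 0.0886, P(author N) ≈ 0.2532
After 'absent': normaliser = 0.65·0.6582 + 0.35·0.0886 + 0.6·0.2532; P(author J) ≈ 0.7005, P(author Q) ≈ 0.0508, P(author N) ≈ 0.2487

0.701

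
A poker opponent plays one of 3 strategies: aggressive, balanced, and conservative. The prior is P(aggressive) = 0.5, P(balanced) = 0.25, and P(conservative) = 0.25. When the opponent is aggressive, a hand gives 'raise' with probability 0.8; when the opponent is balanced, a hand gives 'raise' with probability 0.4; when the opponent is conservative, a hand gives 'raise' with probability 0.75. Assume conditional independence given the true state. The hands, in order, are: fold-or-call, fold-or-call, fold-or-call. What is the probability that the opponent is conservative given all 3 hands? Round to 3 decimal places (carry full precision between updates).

After 'fold-or-call': normaliser = 0.2·0.5000 + 0.6·0.2500 + 0.25·0.2500; P(aggressive) ≈ 0.3200, P(balanced) ≈ 0.4800, P(conservative) ≈ 0.2000
After 'fold-or-call': normaliser = 0.2·0.3200 + 0.6·0.4800 + 0.25·0.2000; P(aggressive) ≈ 0.1592, P(balanced) ≈ 0.7164, P(conservative) ≈ 0.1244
After 'fold-or-call': normaliser = 0.2·0.1592 + 0.6·0.7164 + 0.25·0.1244; P(aggressive) ≈ 0.0646, P(balanced) ≈ 0.8723, P(conservative) ≈ 0.0631

0.063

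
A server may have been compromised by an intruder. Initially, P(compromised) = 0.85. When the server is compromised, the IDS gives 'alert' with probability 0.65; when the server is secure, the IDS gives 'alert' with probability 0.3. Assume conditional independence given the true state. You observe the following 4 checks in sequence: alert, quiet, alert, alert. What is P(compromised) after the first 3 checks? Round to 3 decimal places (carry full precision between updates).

0.930

After 'alert': P(compromised) = 0.65·0.8500 / (0.65·0.8500 + 0.3·0.1500) ≈ 0.9247
After 'quiet': P(compromised) = 0.35·0.9247 / (0.35·0.9247 + 0.7·0.0753) ≈ 0.8599
After 'alert': P(compromised) = 0.65·0.8599 / (0.65·0.8599 + 0.3·0.1401) ≈ 0.9301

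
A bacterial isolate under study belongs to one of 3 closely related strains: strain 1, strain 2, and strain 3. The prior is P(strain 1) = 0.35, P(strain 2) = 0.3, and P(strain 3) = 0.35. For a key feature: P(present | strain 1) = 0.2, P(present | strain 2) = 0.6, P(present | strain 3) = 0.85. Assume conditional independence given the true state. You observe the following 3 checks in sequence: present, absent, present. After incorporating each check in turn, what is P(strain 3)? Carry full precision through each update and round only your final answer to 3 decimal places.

After 'present': normaliser = 0.2·0.3500 + 0.6·0.3000 + 0.85·0.3500; P(strain 1) ≈ 0.1279, P(strain 2) ≈ 0.3288, P(strain 3) ≈ 0.5434
After 'absent': normaliser = 0.8·0.1279 + 0.4·0.3288 + 0.15·0.5434; P(strain 1) ≈ 0.3244, P(strain 2) ≈ 0.4171, P(strain 3) ≈ 0.2585
After 'present': normaliser = 0.2·0.3244 + 0.6·0.4171 + 0.85·0.2585; P(strain 1) ≈ 0.1213, P(strain 2) ≈ 0.4679, P(strain 3) ≈ 0.4108

0.411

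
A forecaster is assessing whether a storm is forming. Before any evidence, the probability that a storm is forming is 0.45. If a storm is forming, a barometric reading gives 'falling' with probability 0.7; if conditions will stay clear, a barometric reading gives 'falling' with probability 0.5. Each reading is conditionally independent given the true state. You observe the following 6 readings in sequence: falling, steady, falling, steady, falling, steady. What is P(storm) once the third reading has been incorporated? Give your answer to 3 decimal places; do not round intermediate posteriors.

Each posterior becomes the prior for the next update.
After 'falling': P(storm) = 0.7·0.4500 / (0.7·0.4500 + 0.5·0.5500) ≈ 0.5339
After 'steady': P(storm) = 0.3·0.5339 / (0.3·0.5339 + 0.5·0.4661) ≈ 0.4073
After 'falling': P(storm) = 0.7·0.4073 / (0.7·0.4073 + 0.5·0.5927) ≈ 0.4904

0.490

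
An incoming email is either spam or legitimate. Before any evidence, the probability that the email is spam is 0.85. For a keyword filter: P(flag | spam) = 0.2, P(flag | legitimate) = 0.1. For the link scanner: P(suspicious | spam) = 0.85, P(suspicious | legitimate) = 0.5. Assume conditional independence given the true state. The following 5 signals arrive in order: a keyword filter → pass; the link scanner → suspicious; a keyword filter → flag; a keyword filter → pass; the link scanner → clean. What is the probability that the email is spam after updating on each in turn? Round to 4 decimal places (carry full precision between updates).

Each posterior becomes the prior for the next update.
After a keyword filter='pass': P(spam) = 0.8·0.8500 / (0.8·0.8500 + 0.9·0.1500) ≈ 0.8344
After the link scanner='suspicious': P(spam) = 0.85·0.8344 / (0.85·0.8344 + 0.5·0.1656) ≈ 0.8954
After a keyword filter='flag': P(spam) = 0.2·0.8954 / (0.2·0.8954 + 0.1·0.1046) ≈ 0.9448
After a keyword filter='pass': P(spam) = 0.8·0.9448 / (0.8·0.9448 + 0.9·0.0552) ≈ 0.9384
After the link scanner='clean': P(spam) = 0.15·0.9384 / (0.15·0.9384 + 0.5·0.0616) ≈ 0.8204

0.8204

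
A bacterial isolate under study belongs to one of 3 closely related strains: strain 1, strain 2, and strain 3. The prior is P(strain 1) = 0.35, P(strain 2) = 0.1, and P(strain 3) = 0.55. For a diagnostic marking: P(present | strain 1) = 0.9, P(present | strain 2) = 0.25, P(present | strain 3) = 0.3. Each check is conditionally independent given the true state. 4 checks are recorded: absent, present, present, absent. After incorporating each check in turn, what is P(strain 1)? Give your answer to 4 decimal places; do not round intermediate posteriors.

0.0926

After 'absent': normaliser = 0.1·0.3500 + 0.75·0.1000 + 0.7·0.5500; P(strain 1) ≈ 0.0707, P(strain 2) ≈ 0.1515, P(strain 3) ≈ 0.7778
After 'present': normaliser = 0.9·0.0707 + 0.25·0.1515 + 0.3·0.7778; P(strain 1) ≈ 0.1900, P(strain 2) ≈ 0.1131, P(strain 3) ≈ 0.6968
After 'present': normaliser = 0.9·0.1900 + 0.25·0.1131 + 0.3·0.6968; P(strain 1) ≈ 0.4188, P(strain 2) ≈ 0.0693, P(strain 3) ≈ 0.5119
After 'absent': normaliser = 0.1·0.4188 + 0.75·0.0693 + 0.7·0.5119; P(strain 1) ≈ 0.0926, P(strain 2) ≈ 0.1149, P(strain 3) ≈ 0.7925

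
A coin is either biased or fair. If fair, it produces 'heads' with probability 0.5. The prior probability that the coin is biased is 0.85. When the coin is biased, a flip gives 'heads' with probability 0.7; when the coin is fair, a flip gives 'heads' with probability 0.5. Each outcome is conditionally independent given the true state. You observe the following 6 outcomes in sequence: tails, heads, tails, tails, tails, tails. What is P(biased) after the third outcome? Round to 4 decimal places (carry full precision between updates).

After 'tails': P(biased) = 0.3·0.8500 / (0.3·0.8500 + 0.5·0.1500) ≈ 0.7727
After 'heads': P(biased) = 0.7·0.7727 / (0.7·0.7727 + 0.5·0.2273) ≈ 0.8264
After 'tails': P(biased) = 0.3·0.8264 / (0.3·0.8264 + 0.5·0.1736) ≈ 0.7407

0.7407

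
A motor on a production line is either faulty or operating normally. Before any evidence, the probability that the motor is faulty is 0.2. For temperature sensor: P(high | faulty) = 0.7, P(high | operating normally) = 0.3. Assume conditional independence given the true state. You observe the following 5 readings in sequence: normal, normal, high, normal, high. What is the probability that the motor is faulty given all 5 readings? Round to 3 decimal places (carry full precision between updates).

After 'normal': P(faulty) = 0.3·0.2000 / (0.3·0.2000 + 0.7·0.8000) ≈ 0.0968
After 'normal': P(faulty) = 0.3·0.0968 / (0.3·0.0968 + 0.7·0.9032) ≈ 0.0439
After 'high': P(faulty) = 0.7·0.0439 / (0.7·0.0439 + 0.3·0.9561) ≈ 0.0968
After 'normal': P(faulty) = 0.3·0.0968 / (0.3·0.0968 + 0.7·0.9032) ≈ 0.0439
After 'high': P(faulty) = 0.7·0.0439 / (0.7·0.0439 + 0.3·0.9561) ≈ 0.0968

0.097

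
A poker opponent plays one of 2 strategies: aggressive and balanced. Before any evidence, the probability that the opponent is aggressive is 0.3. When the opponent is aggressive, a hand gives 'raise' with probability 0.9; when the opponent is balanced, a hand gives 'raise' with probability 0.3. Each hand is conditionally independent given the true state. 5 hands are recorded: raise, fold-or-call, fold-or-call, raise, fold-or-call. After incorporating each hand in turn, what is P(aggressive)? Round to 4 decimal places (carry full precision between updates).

After 'raise': P(aggressive) = 0.9·0.3000 / (0.9·0.3000 + 0.3·0.7000) ≈ 0.5625
After 'fold-or-call': P(aggressive) = 0.1·0.5625 / (0.1·0.5625 + 0.7·0.4375) ≈ 0.1552
After 'fold-or-call': P(aggressive) = 0.1·0.1552 / (0.1·0.1552 + 0.7·0.8448) ≈ 0.0256
After 'raise': P(aggressive) = 0.9·0.0256 / (0.9·0.0256 + 0.3·0.9744) ≈ 0.0730
After 'fold-or-call': P(aggressive) = 0.1·0.0730 / (0.1·0.0730 + 0.7·0.9270) ≈ 0.0111

0.0111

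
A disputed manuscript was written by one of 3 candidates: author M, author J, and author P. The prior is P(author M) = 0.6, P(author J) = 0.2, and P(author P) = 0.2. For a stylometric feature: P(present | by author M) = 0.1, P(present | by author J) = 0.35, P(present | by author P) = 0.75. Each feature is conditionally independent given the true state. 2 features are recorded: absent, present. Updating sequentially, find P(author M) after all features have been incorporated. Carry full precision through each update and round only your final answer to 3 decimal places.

0.394

After 'absent': normaliser = 0.9·0.6000 + 0.65·0.2000 + 0.25·0.2000; P(author M) ≈ 0.7500, P(author J) ≈ 0.1806, P(author P) ≈ 0.0694
After 'present': normaliser = 0.1·0.7500 + 0.35·0.1806 + 0.75·0.0694; P(author M) ≈ 0.3942, P(author J) ≈ 0.3321, P(author P) ≈ 0.2737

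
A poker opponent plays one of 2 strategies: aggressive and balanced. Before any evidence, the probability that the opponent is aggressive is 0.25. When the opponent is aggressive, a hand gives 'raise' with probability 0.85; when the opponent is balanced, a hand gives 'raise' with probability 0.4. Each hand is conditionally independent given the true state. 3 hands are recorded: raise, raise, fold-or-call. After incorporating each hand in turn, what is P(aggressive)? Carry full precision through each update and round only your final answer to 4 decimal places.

0.2734

Apply Bayes' rule sequentially, carrying P(aggressive) forward.
After 'raise': P(aggressive) = 0.85·0.2500 / (0.85·0.2500 + 0.4·0.7500) ≈ 0.4146
After 'raise': P(aggressive) = 0.85·0.4146 / (0.85·0.4146 + 0.4·0.5854) ≈ 0.6008
After 'fold-or-call': P(aggressive) = 0.15·0.6008 / (0.15·0.6008 + 0.6·0.3992) ≈ 0.2734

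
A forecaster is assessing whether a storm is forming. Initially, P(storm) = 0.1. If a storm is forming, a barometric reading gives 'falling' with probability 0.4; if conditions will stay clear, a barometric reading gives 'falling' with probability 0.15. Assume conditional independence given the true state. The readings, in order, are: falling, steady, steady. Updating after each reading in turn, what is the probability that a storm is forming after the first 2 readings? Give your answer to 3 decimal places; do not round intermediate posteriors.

After 'falling': P(storm) = 0.4·0.1000 / (0.4·0.1000 + 0.15·0.9000) ≈ 0.2286
After 'steady': P(storm) = 0.6·0.2286 / (0.6·0.2286 + 0.85·0.7714) ≈ 0.1730

0.173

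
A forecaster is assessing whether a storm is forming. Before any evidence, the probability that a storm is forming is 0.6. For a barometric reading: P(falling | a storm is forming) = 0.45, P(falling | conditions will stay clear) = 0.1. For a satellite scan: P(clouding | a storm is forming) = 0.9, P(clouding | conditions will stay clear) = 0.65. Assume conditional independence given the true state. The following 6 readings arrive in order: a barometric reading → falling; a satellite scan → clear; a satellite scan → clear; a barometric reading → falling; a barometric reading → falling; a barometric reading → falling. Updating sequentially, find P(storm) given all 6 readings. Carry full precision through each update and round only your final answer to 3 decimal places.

0.980

After a barometric reading='falling': P(storm) = 0.45·0.6000 / (0.45·0.6000 + 0.1·0.4000) ≈ 0.8710
After a satellite scan='clear': P(storm) = 0.1·0.8710 / (0.1·0.8710 + 0.35·0.1290) ≈ 0.6585
After a satellite scan='clear': P(storm) = 0.1·0.6585 / (0.1·0.6585 + 0.35·0.3415) ≈ 0.3553
After a barometric reading='falling': P(storm) = 0.45·0.3553 / (0.45·0.3553 + 0.1·0.6447) ≈ 0.7126
After a barometric reading='falling': P(storm) = 0.45·0.7126 / (0.45·0.7126 + 0.1·0.2874) ≈ 0.9178
After a barometric reading='falling': P(storm) = 0.45·0.9178 / (0.45·0.9178 + 0.1·0.0822) ≈ 0.9805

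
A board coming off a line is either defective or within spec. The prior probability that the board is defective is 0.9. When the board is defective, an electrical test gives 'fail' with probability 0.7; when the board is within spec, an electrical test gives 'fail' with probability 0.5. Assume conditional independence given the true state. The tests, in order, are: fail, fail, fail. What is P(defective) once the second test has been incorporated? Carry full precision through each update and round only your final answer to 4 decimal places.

After 'fail': P(defective) = 0.7·0.9000 / (0.7·0.9000 + 0.5·0.1000) ≈ 0.9265
After 'fail': P(defective) = 0.7·0.9265 / (0.7·0.9265 + 0.5·0.0735) ≈ 0.9464

0.9464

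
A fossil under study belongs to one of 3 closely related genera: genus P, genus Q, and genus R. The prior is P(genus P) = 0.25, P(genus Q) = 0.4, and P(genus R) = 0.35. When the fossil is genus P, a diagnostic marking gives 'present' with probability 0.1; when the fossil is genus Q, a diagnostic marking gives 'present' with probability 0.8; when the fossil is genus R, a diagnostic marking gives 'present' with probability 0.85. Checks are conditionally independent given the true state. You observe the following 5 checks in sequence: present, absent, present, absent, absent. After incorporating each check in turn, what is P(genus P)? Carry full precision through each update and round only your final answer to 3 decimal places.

0.386

After 'present': normaliser = 0.1·0.2500 + 0.8·0.4000 + 0.85·0.3500; P(genus P) ≈ 0.0389, P(genus Q) ≈ 0.4981, P(genus R) ≈ 0.4630
After 'absent': normaliser = 0.9·0.0389 + 0.2·0.4981 + 0.15·0.4630; P(genus P) ≈ 0.1716, P(genus Q) ≈ 0.4881, P(genus R) ≈ 0.3403
After 'present': normaliser = 0.1·0.1716 + 0.8·0.4881 + 0.85·0.3403; P(genus P) ≈ 0.0246, P(genus Q) ≈ 0.5603, P(genus R) ≈ 0.4151
After 'absent': normaliser = 0.9·0.0246 + 0.2·0.5603 + 0.15·0.4151; P(genus P) ≈ 0.1128, P(genus Q) ≈ 0.5703, P(genus R) ≈ 0.3169
After 'absent': normaliser = 0.9·0.1128 + 0.2·0.5703 + 0.15·0.3169; P(genus P) ≈ 0.3858, P(genus Q) ≈ 0.4335, P(genus R) ≈ 0.1807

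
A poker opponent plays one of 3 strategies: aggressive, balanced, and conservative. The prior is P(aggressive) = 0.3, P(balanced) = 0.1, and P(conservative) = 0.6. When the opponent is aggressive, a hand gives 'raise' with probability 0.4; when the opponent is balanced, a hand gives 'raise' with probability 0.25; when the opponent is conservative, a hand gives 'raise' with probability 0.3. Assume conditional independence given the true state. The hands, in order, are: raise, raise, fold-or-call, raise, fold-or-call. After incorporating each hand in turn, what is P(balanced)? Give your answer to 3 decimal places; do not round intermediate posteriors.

After 'raise': normaliser = 0.4·0.3000 + 0.25·0.1000 + 0.3·0.6000; P(aggressive) ≈ 0.3692, P(balanced) ≈ 0.0769, P(conservative) ≈ 0.5538
After 'raise': normaliser = 0.4·0.3692 + 0.25·0.0769 + 0.3·0.5538; P(aggressive) ≈ 0.4434, P(balanced) ≈ 0.0577, P(conservative) ≈ 0.4988
After 'fold-or-call': normaliser = 0.6·0.4434 + 0.75·0.0577 + 0.7·0.4988; P(aggressive) ≈ 0.4040, P(balanced) ≈ 0.0658, P(conservative) ≈ 0.5302
After 'raise': normaliser = 0.4·0.4040 + 0.25·0.0658 + 0.3·0.5302; P(aggressive) ≈ 0.4794, P(balanced) ≈ 0.0488, P(conservative) ≈ 0.4719
After 'fold-or-call': normaliser = 0.6·0.4794 + 0.75·0.0488 + 0.7·0.4719; P(aggressive) ≈ 0.4394, P(balanced) ≈ 0.0559, P(conservative) ≈ 0.5047

0.056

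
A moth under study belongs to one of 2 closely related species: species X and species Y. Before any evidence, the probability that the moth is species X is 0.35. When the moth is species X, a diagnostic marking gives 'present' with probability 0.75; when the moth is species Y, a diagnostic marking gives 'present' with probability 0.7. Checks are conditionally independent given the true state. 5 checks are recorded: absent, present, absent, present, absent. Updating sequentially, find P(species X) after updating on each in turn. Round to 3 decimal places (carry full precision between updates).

After 'absent': P(species X) = 0.25·0.3500 / (0.25·0.3500 + 0.3·0.6500) ≈ 0.3097
After 'present': P(species X) = 0.75·0.3097 / (0.75·0.3097 + 0.7·0.6903) ≈ 0.3247
After 'absent': P(species X) = 0.25·0.3247 / (0.25·0.3247 + 0.3·0.6753) ≈ 0.2860
After 'present': P(species X) = 0.75·0.2860 / (0.75·0.2860 + 0.7·0.7140) ≈ 0.3003
After 'absent': P(species X) = 0.25·0.3003 / (0.25·0.3003 + 0.3·0.6997) ≈ 0.2635

0.263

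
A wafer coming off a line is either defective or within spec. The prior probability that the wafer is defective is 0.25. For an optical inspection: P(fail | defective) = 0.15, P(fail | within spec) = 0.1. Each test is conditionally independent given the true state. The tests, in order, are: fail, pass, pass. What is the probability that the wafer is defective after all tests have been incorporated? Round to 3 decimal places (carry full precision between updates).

0.308

After 'fail': P(defective) = 0.15·0.2500 / (0.15·0.2500 + 0.1·0.7500) ≈ 0.3333
After 'pass': P(defective) = 0.85·0.3333 / (0.85·0.3333 + 0.9·0.6667) ≈ 0.3208
After 'pass': P(defective) = 0.85·0.3208 / (0.85·0.3208 + 0.9·0.6792) ≈ 0.3084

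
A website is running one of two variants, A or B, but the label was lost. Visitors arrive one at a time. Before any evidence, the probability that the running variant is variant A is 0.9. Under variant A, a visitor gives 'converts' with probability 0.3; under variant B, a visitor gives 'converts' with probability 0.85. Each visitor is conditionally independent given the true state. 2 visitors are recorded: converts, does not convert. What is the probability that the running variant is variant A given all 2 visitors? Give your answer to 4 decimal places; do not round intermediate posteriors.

0.9368

Apply Bayes' rule sequentially, carrying P(A) forward.
After 'converts': P(A) = 0.3·0.9000 / (0.3·0.9000 + 0.85·0.1000) ≈ 0.7606
After 'does not convert': P(A) = 0.7·0.7606 / (0.7·0.7606 + 0.15·0.2394) ≈ 0.9368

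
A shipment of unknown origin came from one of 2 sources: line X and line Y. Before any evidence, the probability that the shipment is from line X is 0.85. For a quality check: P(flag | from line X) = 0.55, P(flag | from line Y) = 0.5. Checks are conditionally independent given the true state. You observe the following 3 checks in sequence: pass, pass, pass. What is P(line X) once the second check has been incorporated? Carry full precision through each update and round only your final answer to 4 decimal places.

Apply Bayes' rule sequentially, carrying P(line X) forward.
After 'pass': P(line X) = 0.45·0.8500 / (0.45·0.8500 + 0.5·0.1500) ≈ 0.8361
After 'pass': P(line X) = 0.45·0.8361 / (0.45·0.8361 + 0.5·0.1639) ≈ 0.8211

0.8211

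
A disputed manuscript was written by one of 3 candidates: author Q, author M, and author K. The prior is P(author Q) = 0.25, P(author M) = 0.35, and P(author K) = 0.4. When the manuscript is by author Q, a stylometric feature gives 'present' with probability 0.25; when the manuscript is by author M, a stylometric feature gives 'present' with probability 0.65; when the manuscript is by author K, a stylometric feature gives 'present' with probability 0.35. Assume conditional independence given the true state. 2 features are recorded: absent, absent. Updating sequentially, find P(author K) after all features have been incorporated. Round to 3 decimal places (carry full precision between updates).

0.479

After 'absent': normaliser = 0.75·0.2500 + 0.35·0.3500 + 0.65·0.4000; P(author Q) ≈ 0.3289, P(author M) ≈ 0.2149, P(author K) ≈ 0.4561
After 'absent': normaliser = 0.75·0.3289 + 0.35·0.2149 + 0.65·0.4561; P(author Q) ≈ 0.3989, P(author M) ≈ 0.1216, P(author K) ≈ 0.4794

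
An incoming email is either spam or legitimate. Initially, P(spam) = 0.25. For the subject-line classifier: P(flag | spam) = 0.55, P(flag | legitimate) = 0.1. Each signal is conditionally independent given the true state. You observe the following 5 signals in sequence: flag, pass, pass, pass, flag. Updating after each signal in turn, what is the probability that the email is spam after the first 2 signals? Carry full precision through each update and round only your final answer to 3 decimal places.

After 'flag': P(spam) = 0.55·0.2500 / (0.55·0.2500 + 0.1·0.7500) ≈ 0.6471
After 'pass': P(spam) = 0.45·0.6471 / (0.45·0.6471 + 0.9·0.3529) ≈ 0.4783

0.478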